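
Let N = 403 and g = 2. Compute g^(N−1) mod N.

376

2^1 ≡ 2 (mod 403)
2^2 ≡ 2^2 = 4 ≡ 4 (mod 403)
2^4 ≡ 4^2 = 16 ≡ 16 (mod 403)
2^8 ≡ 16^2 = 256 ≡ 256 (mod 403)
2^16 ≡ 256^2 = 65536 ≡ 250 (mod 403)
2^32 ≡ 250^2 = 62500 ≡ 35 (mod 403)
2^64 ≡ 35^2 = 1225 ≡ 16 (mod 403)
2^128 ≡ 16^2 = 256 ≡ 256 (mod 403)
2^256 ≡ 256^2 = 65536 ≡ 250 (mod 403)
402 = 256 + 128 + 16 + 2 in binary powers of 2.
So 2^402 ≡ 250 · 256 · 250 · 4 ≡ 376 (mod 403).
Since 376 ≠ 1, base 2 is a Fermat witness: 403 is composite.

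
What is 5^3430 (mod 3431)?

5^1 ≡ 5 (mod 3431)
5^2 ≡ 5^2 = 25 ≡ 25 (mod 3431)
5^4 ≡ 25^2 = 625 ≡ 625 (mod 3431)
5^8 ≡ 625^2 = 390625 ≡ 2922 (mod 3431)
5^16 ≡ 2922^2 = 8538084 ≡ 1756 (mod 3431)
5^32 ≡ 1756^2 = 3083536 ≡ 2498 (mod 3431)
5^64 ≡ 2498^2 = 6240004 ≡ 2446 (mod 3431)
5^128 ≡ 2446^2 = 5982916 ≡ 2683 (mod 3431)
5^256 ≡ 2683^2 = 7198489 ≡ 251 (mod 3431)
5^512 ≡ 251^2 = 63001 ≡ 1243 (mod 3431)
5^1024 ≡ 1243^2 = 1545049 ≡ 1099 (mod 3431)
5^2048 ≡ 1099^2 = 1207801 ≡ 89 (mod 3431)
3430 = 2048 + 1024 + 256 + 64 + 32 + 4 + 2 in binary powers of 2.
So 5^3430 ≡ 89 · 1099 · 251 · 2446 · 2498 · 625 · 25 ≡ 1191 (mod 3431).
Since 1191 ≠ 1, base 5 is a Fermat witness: 3431 is composite.

1191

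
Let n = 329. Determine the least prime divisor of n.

329 is odd.
Digit sum 14, not divisible by 3.
Ends in 9: not divisible by 5.
7: 329 = 7·47

7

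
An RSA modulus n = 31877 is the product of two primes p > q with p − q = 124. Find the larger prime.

251

Since p = q + 124, we have 31877 = q(q + 124), so q² + 124q − 31877 = 0.
Discriminant: 124² + 4·31877 = 15376 + 127508 = 142884; √142884 = 378.
q = (−124 + 378)/2 = 127, and p = q + 124 = 251.
Check: 127 · 251 = 31877.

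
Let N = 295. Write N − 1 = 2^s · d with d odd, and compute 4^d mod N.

295 − 1 = 294 = 2^1 · 147, so d = 147.
4^1 ≡ 4 (mod 295)
4^2 ≡ 4^2 = 16 ≡ 16 (mod 295)
4^4 ≡ 16^2 = 256 ≡ 256 (mod 295)
4^8 ≡ 256^2 = 65536 ≡ 46 (mod 295)
4^16 ≡ 46^2 = 2116 ≡ 51 (mod 295)
4^32 ≡ 51^2 = 2601 ≡ 241 (mod 295)
4^64 ≡ 241^2 = 58081 ≡ 261 (mod 295)
4^128 ≡ 261^2 = 68121 ≡ 271 (mod 295)
147 = 128 + 16 + 2 + 1 in binary powers of 2.
So 4^147 ≡ 271 · 51 · 16 · 4 ≡ 134 (mod 295).
Squaring chain: 134; never reaches −1, so base 4 is a Miller–Rabin witness that 295 is composite.

134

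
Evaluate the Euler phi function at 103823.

Factor: 103823 = 47^3.
φ(103823) = 47^2·(47−1) = 101614.

101614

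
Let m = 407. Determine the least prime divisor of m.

11

407 is odd.
Digit sum 11, not divisible by 3.
Ends in 7: not divisible by 5.
7: 407 = 7·58 + 1
11: 407 = 11·37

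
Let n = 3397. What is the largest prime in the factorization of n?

79

3397 = 43 · 79
79 is prime.
So 3397 = 43 · 79; the largest prime factor is 79.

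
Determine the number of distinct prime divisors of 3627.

3

3627 = 3^2 · 403
403 = 13 · 31
3627 = 3^2 · 13 · 31, which has 3 distinct prime factors.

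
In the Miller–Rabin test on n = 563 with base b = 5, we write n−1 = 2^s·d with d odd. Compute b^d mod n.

562

563 − 1 = 562 = 2^1 · 281, so d = 281.
5^1 ≡ 5 (mod 563)
5^2 ≡ 5^2 = 25 ≡ 25 (mod 563)
5^4 ≡ 25^2 = 625 ≡ 62 (mod 563)
5^8 ≡ 62^2 = 3844 ≡ 466 (mod 563)
5^16 ≡ 466^2 = 217156 ≡ 401 (mod 563)
5^32 ≡ 401^2 = 160801 ≡ 346 (mod 563)
5^64 ≡ 346^2 = 119716 ≡ 360 (mod 563)
5^128 ≡ 360^2 = 129600 ≡ 110 (mod 563)
5^256 ≡ 110^2 = 12100 ≡ 277 (mod 563)
281 = 256 + 16 + 8 + 1 in binary powers of 2.
So 5^281 ≡ 277 · 401 · 466 · 5 ≡ 562 (mod 563).
Since 5^d ≡ 562 (mod 563), base 5 does not prove 563 composite.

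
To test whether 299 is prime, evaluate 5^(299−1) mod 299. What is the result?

5^1 ≡ 5 (mod 299)
5^2 ≡ 5^2 = 25 ≡ 25 (mod 299)
5^4 ≡ 25^2 = 625 ≡ 27 (mod 299)
5^8 ≡ 27^2 = 729 ≡ 131 (mod 299)
5^16 ≡ 131^2 = 17161 ≡ 118 (mod 299)
5^32 ≡ 118^2 = 13924 ≡ 170 (mod 299)
5^64 ≡ 170^2 = 28900 ≡ 196 (mod 299)
5^128 ≡ 196^2 = 38416 ≡ 144 (mod 299)
5^256 ≡ 144^2 = 20736 ≡ 105 (mod 299)
298 = 256 + 32 + 8 + 2 in binary powers of 2.
So 5^298 ≡ 105 · 170 · 131 · 25 ≡ 64 (mod 299).
Since 64 ≠ 1, base 5 is a Fermat witness: 299 is composite.

64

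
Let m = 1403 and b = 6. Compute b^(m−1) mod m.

6^1 ≡ 6 (mod 1403)
6^2 ≡ 6^2 = 36 ≡ 36 (mod 1403)
6^4 ≡ 36^2 = 1296 ≡ 1296 (mod 1403)
6^8 ≡ 1296^2 = 1679616 ≡ 225 (mod 1403)
6^16 ≡ 225^2 = 50625 ≡ 117 (mod 1403)
6^32 ≡ 117^2 = 13689 ≡ 1062 (mod 1403)
6^64 ≡ 1062^2 = 1127844 ≡ 1235 (mod 1403)
6^128 ≡ 1235^2 = 1525225 ≡ 164 (mod 1403)
6^256 ≡ 164^2 = 26896 ≡ 239 (mod 1403)
6^512 ≡ 239^2 = 57121 ≡ 1001 (mod 1403)
6^1024 ≡ 1001^2 = 1002001 ≡ 259 (mod 1403)
1402 = 1024 + 256 + 64 + 32 + 16 + 8 + 2 in binary powers of 2.
So 6^1402 ≡ 259 · 239 · 1235 · 1062 · 117 · 225 · 36 ≡ 899 (mod 1403).
Since 899 ≠ 1, base 6 is a Fermat witness: 1403 is composite.

899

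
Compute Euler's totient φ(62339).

55296

Factor: 62339 = 17 · 19 · 193.
φ(62339) = (17−1) · (19−1) · (193−1) = 16 · 18 · 192 = 55296.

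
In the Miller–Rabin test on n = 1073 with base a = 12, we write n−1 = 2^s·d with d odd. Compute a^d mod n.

423

1073 − 1 = 1072 = 2^4 · 67, so d = 67.
12^1 ≡ 12 (mod 1073)
12^2 ≡ 12^2 = 144 ≡ 144 (mod 1073)
12^4 ≡ 144^2 = 20736 ≡ 349 (mod 1073)
12^8 ≡ 349^2 = 121801 ≡ 552 (mod 1073)
12^16 ≡ 552^2 = 304704 ≡ 1045 (mod 1073)
12^32 ≡ 1045^2 = 1092025 ≡ 784 (mod 1073)
12^64 ≡ 784^2 = 614656 ≡ 900 (mod 1073)
67 = 64 + 2 + 1 in binary powers of 2.
So 12^67 ≡ 900 · 144 · 12 ≡ 423 (mod 1073).
Squaring chain: 423 → 811 → 1045 → 784; never reaches −1, so base 12 is a Miller–Rabin witness that 1073 is composite.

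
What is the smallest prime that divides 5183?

5183 is odd.
Digit sum 17, not divisible by 3.
Ends in 3: not divisible by 5.
7: 5183 = 7·740 + 3
11: 5183 = 11·471 + 2
13: 5183 = 13·398 + 9
17: 5183 = 17·304 + 15
19: 5183 = 19·272 + 15
23: 5183 = 23·225 + 8
29: 5183 = 29·178 + 21
31: 5183 = 31·167 + 6
37: 5183 = 37·140 + 3
41: 5183 = 41·126 + 17
43: 5183 = 43·120 + 23
47: 5183 = 47·110 + 13
53: 5183 = 53·97 + 42
59: 5183 = 59·87 + 50
61: 5183 = 61·84 + 59
67: 5183 = 67·77 + 24
71: 5183 = 71·73

71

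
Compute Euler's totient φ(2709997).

Factor: 2709997 = 131 · 137 · 151.
φ(2709997) = (131−1) · (137−1) · (151−1) = 130 · 136 · 150 = 2652000.

2652000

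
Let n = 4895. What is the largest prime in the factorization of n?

89

4895 = 5 · 979
979 = 11 · 89
89 is prime.
So 4895 = 5 · 11 · 89; the largest prime factor is 89.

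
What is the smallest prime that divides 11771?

11771 is odd.
Digit sum 17, not divisible by 3.
Ends in 1: not divisible by 5.
7: 11771 = 7·1681 + 4
11: 11771 = 11·1070 + 1
13: 11771 = 13·905 + 6
17: 11771 = 17·692 + 7
19: 11771 = 19·619 + 10
23: 11771 = 23·511 + 18
29: 11771 = 29·405 + 26
31: 11771 = 31·379 + 22
37: 11771 = 37·318 + 5
41: 11771 = 41·287 + 4
43: 11771 = 43·273 + 32
47: 11771 = 47·250 + 21
53: 11771 = 53·222 + 5
59: 11771 = 59·199 + 30
61: 11771 = 61·192 + 59
67: 11771 = 67·175 + 46
71: 11771 = 71·165 + 56
73: 11771 = 73·161 + 18
79: 11771 = 79·149

79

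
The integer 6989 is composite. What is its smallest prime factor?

29

6989 is odd.
Digit sum 32, not divisible by 3.
Ends in 9: not divisible by 5.
7: 6989 = 7·998 + 3
11: 6989 = 11·635 + 4
13: 6989 = 13·537 + 8
17: 6989 = 17·411 + 2
19: 6989 = 19·367 + 16
23: 6989 = 23·303 + 20
29: 6989 = 29·241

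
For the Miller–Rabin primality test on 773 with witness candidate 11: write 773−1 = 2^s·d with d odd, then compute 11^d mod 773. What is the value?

772

773 − 1 = 772 = 2^2 · 193, so d = 193.
11^1 ≡ 11 (mod 773)
11^2 ≡ 11^2 = 121 ≡ 121 (mod 773)
11^4 ≡ 121^2 = 14641 ≡ 727 (mod 773)
11^8 ≡ 727^2 = 528529 ≡ 570 (mod 773)
11^16 ≡ 570^2 = 324900 ≡ 240 (mod 773)
11^32 ≡ 240^2 = 57600 ≡ 398 (mod 773)
11^64 ≡ 398^2 = 158404 ≡ 712 (mod 773)
11^128 ≡ 712^2 = 506944 ≡ 629 (mod 773)
193 = 128 + 64 + 1 in binary powers of 2.
So 11^193 ≡ 629 · 712 · 11 ≡ 772 (mod 773).
Since 11^d ≡ 772 (mod 773), base 11 does not prove 773 composite.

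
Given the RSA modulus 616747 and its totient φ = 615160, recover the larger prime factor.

φ(n) = (p−1)(q−1) = n − (p+q) + 1, so p + q = 616747 − 615160 + 1 = 1588.
p and q are the roots of t² − 1588t + 616747 = 0.
Discriminant: 1588² − 4·616747 = 2521744 − 2466988 = 54756; √54756 = 234.
q = (1588 − 234)/2 = 677, p = (1588 + 234)/2 = 911.
Check: 677 · 911 = 616747.

911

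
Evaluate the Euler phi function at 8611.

8424

Factor: 8611 = 79 · 109.
φ(8611) = (79−1) · (109−1) = 78 · 108 = 8424.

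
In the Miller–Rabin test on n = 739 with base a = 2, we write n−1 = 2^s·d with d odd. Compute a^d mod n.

739 − 1 = 738 = 2^1 · 369, so d = 369.
2^1 ≡ 2 (mod 739)
2^2 ≡ 2^2 = 4 ≡ 4 (mod 739)
2^4 ≡ 4^2 = 16 ≡ 16 (mod 739)
2^8 ≡ 16^2 = 256 ≡ 256 (mod 739)
2^16 ≡ 256^2 = 65536 ≡ 504 (mod 739)
2^32 ≡ 504^2 = 254016 ≡ 539 (mod 739)
2^64 ≡ 539^2 = 290521 ≡ 94 (mod 739)
2^128 ≡ 94^2 = 8836 ≡ 707 (mod 739)
2^256 ≡ 707^2 = 499849 ≡ 285 (mod 739)
369 = 256 + 64 + 32 + 16 + 1 in binary powers of 2.
So 2^369 ≡ 285 · 94 · 539 · 504 · 2 ≡ 738 (mod 739).
Since 2^d ≡ 738 (mod 739), base 2 does not prove 739 composite.

738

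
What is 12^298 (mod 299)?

12^1 ≡ 12 (mod 299)
12^2 ≡ 12^2 = 144 ≡ 144 (mod 299)
12^4 ≡ 144^2 = 20736 ≡ 105 (mod 299)
12^8 ≡ 105^2 = 11025 ≡ 261 (mod 299)
12^16 ≡ 261^2 = 68121 ≡ 248 (mod 299)
12^32 ≡ 248^2 = 61504 ≡ 209 (mod 299)
12^64 ≡ 209^2 = 43681 ≡ 27 (mod 299)
12^128 ≡ 27^2 = 729 ≡ 131 (mod 299)
12^256 ≡ 131^2 = 17161 ≡ 118 (mod 299)
298 = 256 + 32 + 8 + 2 in binary powers of 2.
So 12^298 ≡ 118 · 209 · 261 · 144 ≡ 196 (mod 299).
Since 196 ≠ 1, base 12 is a Fermat witness: 299 is composite.

196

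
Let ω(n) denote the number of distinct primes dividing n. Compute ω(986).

986 = 2 · 493
493 = 17 · 29
986 = 2 · 17 · 29, which has 3 distinct prime factors.

3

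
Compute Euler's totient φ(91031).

Factor: 91031 = 29 · 43 · 73.
φ(91031) = (29−1) · (43−1) · (73−1) = 28 · 42 · 72 = 84672.

84672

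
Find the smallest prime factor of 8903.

29

8903 is odd.
Digit sum 20, not divisible by 3.
Ends in 3: not divisible by 5.
7: 8903 = 7·1271 + 6
11: 8903 = 11·809 + 4
13: 8903 = 13·684 + 11
17: 8903 = 17·523 + 12
19: 8903 = 19·468 + 11
23: 8903 = 23·387 + 2
29: 8903 = 29·307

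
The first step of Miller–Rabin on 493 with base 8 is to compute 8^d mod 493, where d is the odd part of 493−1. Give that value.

493 − 1 = 492 = 2^2 · 123, so d = 123.
8^1 ≡ 8 (mod 493)
8^2 ≡ 8^2 = 64 ≡ 64 (mod 493)
8^4 ≡ 64^2 = 4096 ≡ 152 (mod 493)
8^8 ≡ 152^2 = 23104 ≡ 426 (mod 493)
8^16 ≡ 426^2 = 181476 ≡ 52 (mod 493)
8^32 ≡ 52^2 = 2704 ≡ 239 (mod 493)
8^64 ≡ 239^2 = 57121 ≡ 426 (mod 493)
123 = 64 + 32 + 16 + 8 + 2 + 1 in binary powers of 2.
So 8^123 ≡ 426 · 239 · 52 · 426 · 64 · 8 ≡ 206 (mod 493).
Squaring chain: 206 → 38; never reaches −1, so base 8 is a Miller–Rabin witness that 493 is composite.

206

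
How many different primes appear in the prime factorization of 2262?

2262 = 2 · 1131
1131 = 3 · 377
377 = 13 · 29
2262 = 2 · 3 · 13 · 29, which has 4 distinct prime factors.

4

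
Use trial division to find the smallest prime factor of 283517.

283517 is odd.
Digit sum 26, not divisible by 3.
Ends in 7: not divisible by 5.
7: 283517 = 7·40502 + 3
11: 283517 = 11·25774 + 3
13: 283517 = 13·21809

13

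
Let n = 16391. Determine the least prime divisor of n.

16391 is odd.
Digit sum 20, not divisible by 3.
Ends in 1: not divisible by 5.
7: 16391 = 7·2341 + 4
11: 16391 = 11·1490 + 1
13: 16391 = 13·1260 + 11
17: 16391 = 17·964 + 3
19: 16391 = 19·862 + 13
23: 16391 = 23·712 + 15
29: 16391 = 29·565 + 6
31: 16391 = 31·528 + 23
37: 16391 = 37·443

37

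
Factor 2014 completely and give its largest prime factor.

53

2014 = 2 · 1007
1007 = 19 · 53
53 is prime.
So 2014 = 2 · 19 · 53; the largest prime factor is 53.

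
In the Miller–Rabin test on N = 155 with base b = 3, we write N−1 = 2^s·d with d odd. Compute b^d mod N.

155 − 1 = 154 = 2^1 · 77, so d = 77.
3^1 ≡ 3 (mod 155)
3^2 ≡ 3^2 = 9 ≡ 9 (mod 155)
3^4 ≡ 9^2 = 81 ≡ 81 (mod 155)
3^8 ≡ 81^2 = 6561 ≡ 51 (mod 155)
3^16 ≡ 51^2 = 2601 ≡ 121 (mod 155)
3^32 ≡ 121^2 = 14641 ≡ 71 (mod 155)
3^64 ≡ 71^2 = 5041 ≡ 81 (mod 155)
77 = 64 + 8 + 4 + 1 in binary powers of 2.
So 3^77 ≡ 81 · 51 · 81 · 3 ≡ 53 (mod 155).
Squaring chain: 53; never reaches −1, so base 3 is a Miller–Rabin witness that 155 is composite.

53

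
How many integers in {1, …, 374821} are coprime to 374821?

356160

Factor: 374821 = 31 · 107 · 113.
φ(374821) = (31−1) · (107−1) · (113−1) = 30 · 106 · 112 = 356160.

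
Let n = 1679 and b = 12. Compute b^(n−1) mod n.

12^1 ≡ 12 (mod 1679)
12^2 ≡ 12^2 = 144 ≡ 144 (mod 1679)
12^4 ≡ 144^2 = 20736 ≡ 588 (mod 1679)
12^8 ≡ 588^2 = 345744 ≡ 1549 (mod 1679)
12^16 ≡ 1549^2 = 2399401 ≡ 110 (mod 1679)
12^32 ≡ 110^2 = 12100 ≡ 347 (mod 1679)
12^64 ≡ 347^2 = 120409 ≡ 1200 (mod 1679)
12^128 ≡ 1200^2 = 1440000 ≡ 1097 (mod 1679)
12^256 ≡ 1097^2 = 1203409 ≡ 1245 (mod 1679)
12^512 ≡ 1245^2 = 1550025 ≡ 308 (mod 1679)
12^1024 ≡ 308^2 = 94864 ≡ 840 (mod 1679)
1678 = 1024 + 512 + 128 + 8 + 4 + 2 in binary powers of 2.
So 12^1678 ≡ 840 · 308 · 1097 · 1549 · 588 · 144 ≡ 653 (mod 1679).
Since 653 ≠ 1, base 12 is a Fermat witness: 1679 is composite.

653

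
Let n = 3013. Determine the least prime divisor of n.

23

3013 is odd.
Digit sum 7, not divisible by 3.
Ends in 3: not divisible by 5.
7: 3013 = 7·430 + 3
11: 3013 = 11·273 + 10
13: 3013 = 13·231 + 10
17: 3013 = 17·177 + 4
19: 3013 = 19·158 + 11
23: 3013 = 23·131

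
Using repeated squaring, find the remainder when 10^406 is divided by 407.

232

10^1 ≡ 10 (mod 407)
10^2 ≡ 10^2 = 100 ≡ 100 (mod 407)
10^4 ≡ 100^2 = 10000 ≡ 232 (mod 407)
10^8 ≡ 232^2 = 53824 ≡ 100 (mod 407)
10^16 ≡ 100^2 = 10000 ≡ 232 (mod 407)
10^32 ≡ 232^2 = 53824 ≡ 100 (mod 407)
10^64 ≡ 100^2 = 10000 ≡ 232 (mod 407)
10^128 ≡ 232^2 = 53824 ≡ 100 (mod 407)
10^256 ≡ 100^2 = 10000 ≡ 232 (mod 407)
406 = 256 + 128 + 16 + 4 + 2 in binary powers of 2.
So 10^406 ≡ 232 · 100 · 232 · 232 · 100 ≡ 232 (mod 407).
Since 232 ≠ 1, base 10 is a Fermat witness: 407 is composite.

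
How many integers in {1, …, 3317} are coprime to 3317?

3180

Factor: 3317 = 31 · 107.
φ(3317) = (31−1) · (107−1) = 30 · 106 = 3180.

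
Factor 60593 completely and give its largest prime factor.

79

60593 = 13 · 4661
4661 = 59 · 79
79 is prime.
So 60593 = 13 · 59 · 79; the largest prime factor is 79.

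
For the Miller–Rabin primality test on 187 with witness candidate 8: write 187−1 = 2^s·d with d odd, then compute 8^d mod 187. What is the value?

187 − 1 = 186 = 2^1 · 93, so d = 93.
8^1 ≡ 8 (mod 187)
8^2 ≡ 8^2 = 64 ≡ 64 (mod 187)
8^4 ≡ 64^2 = 4096 ≡ 169 (mod 187)
8^8 ≡ 169^2 = 28561 ≡ 137 (mod 187)
8^16 ≡ 137^2 = 18769 ≡ 69 (mod 187)
8^32 ≡ 69^2 = 4761 ≡ 86 (mod 187)
8^64 ≡ 86^2 = 7396 ≡ 103 (mod 187)
93 = 64 + 16 + 8 + 4 + 1 in binary powers of 2.
So 8^93 ≡ 103 · 69 · 137 · 169 · 8 ≡ 94 (mod 187).
Squaring chain: 94; never reaches −1, so base 8 is a Miller–Rabin witness that 187 is composite.

94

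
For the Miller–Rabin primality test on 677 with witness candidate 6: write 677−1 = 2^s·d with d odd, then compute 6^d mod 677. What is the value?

1

677 − 1 = 676 = 2^2 · 169, so d = 169.
6^1 ≡ 6 (mod 677)
6^2 ≡ 6^2 = 36 ≡ 36 (mod 677)
6^4 ≡ 36^2 = 1296 ≡ 619 (mod 677)
6^8 ≡ 619^2 = 383161 ≡ 656 (mod 677)
6^16 ≡ 656^2 = 430336 ≡ 441 (mod 677)
6^32 ≡ 441^2 = 194481 ≡ 182 (mod 677)
6^64 ≡ 182^2 = 33124 ≡ 628 (mod 677)
6^128 ≡ 628^2 = 394384 ≡ 370 (mod 677)
169 = 128 + 32 + 8 + 1 in binary powers of 2.
So 6^169 ≡ 370 · 182 · 656 · 6 ≡ 1 (mod 677).
Since 6^d ≡ 1 (mod 677), base 6 does not prove 677 composite.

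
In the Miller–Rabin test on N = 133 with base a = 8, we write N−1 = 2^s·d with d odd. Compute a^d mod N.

133 − 1 = 132 = 2^2 · 33, so d = 33.
8^1 ≡ 8 (mod 133)
8^2 ≡ 8^2 = 64 ≡ 64 (mod 133)
8^4 ≡ 64^2 = 4096 ≡ 106 (mod 133)
8^8 ≡ 106^2 = 11236 ≡ 64 (mod 133)
8^16 ≡ 64^2 = 4096 ≡ 106 (mod 133)
8^32 ≡ 106^2 = 11236 ≡ 64 (mod 133)
33 = 32 + 1 in binary powers of 2.
So 8^33 ≡ 64 · 8 ≡ 113 (mod 133).
Squaring chain: 113 → 1; never reaches −1, so base 8 is a Miller–Rabin witness that 133 is composite.

113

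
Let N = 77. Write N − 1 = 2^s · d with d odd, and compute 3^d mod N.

77 − 1 = 76 = 2^2 · 19, so d = 19.
3^1 ≡ 3 (mod 77)
3^2 ≡ 3^2 = 9 ≡ 9 (mod 77)
3^4 ≡ 9^2 = 81 ≡ 4 (mod 77)
3^8 ≡ 4^2 = 16 ≡ 16 (mod 77)
3^16 ≡ 16^2 = 256 ≡ 25 (mod 77)
19 = 16 + 2 + 1 in binary powers of 2.
So 3^19 ≡ 25 · 9 · 3 ≡ 59 (mod 77).
Squaring chain: 59 → 16; never reaches −1, so base 3 is a Miller–Rabin witness that 77 is composite.

59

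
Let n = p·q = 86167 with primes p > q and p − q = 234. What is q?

Since p = q + 234, we have 86167 = q(q + 234), so q² + 234q − 86167 = 0.
Discriminant: 234² + 4·86167 = 54756 + 344668 = 399424; √399424 = 632.
q = (−234 + 632)/2 = 199, and p = q + 234 = 433.
Check: 199 · 433 = 86167.

199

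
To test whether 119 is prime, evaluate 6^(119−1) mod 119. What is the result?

6^1 ≡ 6 (mod 119)
6^2 ≡ 6^2 = 36 ≡ 36 (mod 119)
6^4 ≡ 36^2 = 1296 ≡ 106 (mod 119)
6^8 ≡ 106^2 = 11236 ≡ 50 (mod 119)
6^16 ≡ 50^2 = 2500 ≡ 1 (mod 119)
6^32 ≡ 1^2 = 1 ≡ 1 (mod 119)
6^64 ≡ 1^2 = 1 ≡ 1 (mod 119)
118 = 64 + 32 + 16 + 4 + 2 in binary powers of 2.
So 6^118 ≡ 1 · 1 · 1 · 106 · 36 ≡ 8 (mod 119).
Since 8 ≠ 1, base 6 is a Fermat witness: 119 is composite.

8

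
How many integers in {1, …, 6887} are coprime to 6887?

Factor: 6887 = 71 · 97.
φ(6887) = (71−1) · (97−1) = 70 · 96 = 6720.

6720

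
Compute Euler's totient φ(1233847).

Factor: 1233847 = 61 · 113 · 179.
φ(1233847) = (61−1) · (113−1) · (179−1) = 60 · 112 · 178 = 1196160.

1196160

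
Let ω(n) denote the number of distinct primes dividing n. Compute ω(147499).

147499 = 11^2 · 1219
1219 = 23 · 53
147499 = 11^2 · 23 · 53, which has 3 distinct prime factors.

3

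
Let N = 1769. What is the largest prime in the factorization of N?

61

1769 = 29 · 61
61 is prime.
So 1769 = 29 · 61; the largest prime factor is 61.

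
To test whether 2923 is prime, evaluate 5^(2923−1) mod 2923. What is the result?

5^1 ≡ 5 (mod 2923)
5^2 ≡ 5^2 = 25 ≡ 25 (mod 2923)
5^4 ≡ 25^2 = 625 ≡ 625 (mod 2923)
5^8 ≡ 625^2 = 390625 ≡ 1866 (mod 2923)
5^16 ≡ 1866^2 = 3481956 ≡ 663 (mod 2923)
5^32 ≡ 663^2 = 439569 ≡ 1119 (mod 2923)
5^64 ≡ 1119^2 = 1252161 ≡ 1117 (mod 2923)
5^128 ≡ 1117^2 = 1247689 ≡ 2491 (mod 2923)
5^256 ≡ 2491^2 = 6205081 ≡ 2475 (mod 2923)
5^512 ≡ 2475^2 = 6125625 ≡ 1940 (mod 2923)
5^1024 ≡ 1940^2 = 3763600 ≡ 1699 (mod 2923)
5^2048 ≡ 1699^2 = 2886601 ≡ 1600 (mod 2923)
2922 = 2048 + 512 + 256 + 64 + 32 + 8 + 2 in binary powers of 2.
So 5^2922 ≡ 1600 · 1940 · 2475 · 1117 · 1119 · 1866 · 25 ≡ 936 (mod 2923).
Since 936 ≠ 1, base 5 is a Fermat witness: 2923 is composite.

936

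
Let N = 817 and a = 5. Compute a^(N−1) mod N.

5^1 ≡ 5 (mod 817)
5^2 ≡ 5^2 = 25 ≡ 25 (mod 817)
5^4 ≡ 25^2 = 625 ≡ 625 (mod 817)
5^8 ≡ 625^2 = 390625 ≡ 99 (mod 817)
5^16 ≡ 99^2 = 9801 ≡ 814 (mod 817)
5^32 ≡ 814^2 = 662596 ≡ 9 (mod 817)
5^64 ≡ 9^2 = 81 ≡ 81 (mod 817)
5^128 ≡ 81^2 = 6561 ≡ 25 (mod 817)
5^256 ≡ 25^2 = 625 ≡ 625 (mod 817)
5^512 ≡ 625^2 = 390625 ≡ 99 (mod 817)
816 = 512 + 256 + 32 + 16 in binary powers of 2.
So 5^816 ≡ 99 · 625 · 9 · 814 ≡ 140 (mod 817).
Since 140 ≠ 1, base 5 is a Fermat witness: 817 is composite.

140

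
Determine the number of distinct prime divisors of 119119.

4

119119 = 7^2 · 2431
2431 = 11 · 221
221 = 13 · 17
119119 = 7^2 · 11 · 13 · 17, which has 4 distinct prime factors.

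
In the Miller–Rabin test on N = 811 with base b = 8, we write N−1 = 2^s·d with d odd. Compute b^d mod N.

811 − 1 = 810 = 2^1 · 405, so d = 405.
8^1 ≡ 8 (mod 811)
8^2 ≡ 8^2 = 64 ≡ 64 (mod 811)
8^4 ≡ 64^2 = 4096 ≡ 41 (mod 811)
8^8 ≡ 41^2 = 1681 ≡ 59 (mod 811)
8^16 ≡ 59^2 = 3481 ≡ 237 (mod 811)
8^32 ≡ 237^2 = 56169 ≡ 210 (mod 811)
8^64 ≡ 210^2 = 44100 ≡ 306 (mod 811)
8^128 ≡ 306^2 = 93636 ≡ 371 (mod 811)
8^256 ≡ 371^2 = 137641 ≡ 582 (mod 811)
405 = 256 + 128 + 16 + 4 + 1 in binary powers of 2.
So 8^405 ≡ 582 · 371 · 237 · 41 · 8 ≡ 810 (mod 811).
Since 8^d ≡ 810 (mod 811), base 8 does not prove 811 composite.

810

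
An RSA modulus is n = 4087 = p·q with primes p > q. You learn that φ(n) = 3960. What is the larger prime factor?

φ(n) = (p−1)(q−1) = n − (p+q) + 1, so p + q = 4087 − 3960 + 1 = 128.
p and q are the roots of t² − 128t + 4087 = 0.
Discriminant: 128² − 4·4087 = 16384 − 16348 = 36; √36 = 6.
q = (128 − 6)/2 = 61, p = (128 + 6)/2 = 67.
Check: 61 · 67 = 4087.

67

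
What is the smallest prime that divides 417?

3

417 is odd.
Digit sum 12, divisible by 3.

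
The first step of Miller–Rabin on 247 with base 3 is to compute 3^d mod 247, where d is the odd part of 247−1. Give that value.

183

247 − 1 = 246 = 2^1 · 123, so d = 123.
3^1 ≡ 3 (mod 247)
3^2 ≡ 3^2 = 9 ≡ 9 (mod 247)
3^4 ≡ 9^2 = 81 ≡ 81 (mod 247)
3^8 ≡ 81^2 = 6561 ≡ 139 (mod 247)
3^16 ≡ 139^2 = 19321 ≡ 55 (mod 247)
3^32 ≡ 55^2 = 3025 ≡ 61 (mod 247)
3^64 ≡ 61^2 = 3721 ≡ 16 (mod 247)
123 = 64 + 32 + 16 + 8 + 2 + 1 in binary powers of 2.
So 3^123 ≡ 16 · 61 · 55 · 139 · 9 · 3 ≡ 183 (mod 247).
Squaring chain: 183; never reaches −1, so base 3 is a Miller–Rabin witness that 247 is composite.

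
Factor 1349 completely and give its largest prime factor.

1349 = 19 · 71
71 is prime.
So 1349 = 19 · 71; the largest prime factor is 71.

71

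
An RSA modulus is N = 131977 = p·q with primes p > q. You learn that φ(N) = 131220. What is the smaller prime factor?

271

φ(n) = (p−1)(q−1) = n − (p+q) + 1, so p + q = 131977 − 131220 + 1 = 758.
p and q are the roots of t² − 758t + 131977 = 0.
Discriminant: 758² − 4·131977 = 574564 − 527908 = 46656; √46656 = 216.
q = (758 − 216)/2 = 271, p = (758 + 216)/2 = 487.
Check: 271 · 487 = 131977.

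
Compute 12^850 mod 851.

12^1 ≡ 12 (mod 851)
12^2 ≡ 12^2 = 144 ≡ 144 (mod 851)
12^4 ≡ 144^2 = 20736 ≡ 312 (mod 851)
12^8 ≡ 312^2 = 97344 ≡ 330 (mod 851)
12^16 ≡ 330^2 = 108900 ≡ 823 (mod 851)
12^32 ≡ 823^2 = 677329 ≡ 784 (mod 851)
12^64 ≡ 784^2 = 614656 ≡ 234 (mod 851)
12^128 ≡ 234^2 = 54756 ≡ 292 (mod 851)
12^256 ≡ 292^2 = 85264 ≡ 164 (mod 851)
12^512 ≡ 164^2 = 26896 ≡ 515 (mod 851)
850 = 512 + 256 + 64 + 16 + 2 in binary powers of 2.
So 12^850 ≡ 515 · 164 · 234 · 823 · 144 ≡ 164 (mod 851).
Since 164 ≠ 1, base 12 is a Fermat witness: 851 is composite.

164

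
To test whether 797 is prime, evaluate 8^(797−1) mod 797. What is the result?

1

8^1 ≡ 8 (mod 797)
8^2 ≡ 8^2 = 64 ≡ 64 (mod 797)
8^4 ≡ 64^2 = 4096 ≡ 111 (mod 797)
8^8 ≡ 111^2 = 12321 ≡ 366 (mod 797)
8^16 ≡ 366^2 = 133956 ≡ 60 (mod 797)
8^32 ≡ 60^2 = 3600 ≡ 412 (mod 797)
8^64 ≡ 412^2 = 169744 ≡ 780 (mod 797)
8^128 ≡ 780^2 = 608400 ≡ 289 (mod 797)
8^256 ≡ 289^2 = 83521 ≡ 633 (mod 797)
8^512 ≡ 633^2 = 400689 ≡ 595 (mod 797)
796 = 512 + 256 + 16 + 8 + 4 in binary powers of 2.
So 8^796 ≡ 595 · 633 · 60 · 366 · 111 ≡ 1 (mod 797).
Since the result is 1, base 8 gives no evidence that 797 is composite.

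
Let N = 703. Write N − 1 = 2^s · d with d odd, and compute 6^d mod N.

438

703 − 1 = 702 = 2^1 · 351, so d = 351.
6^1 ≡ 6 (mod 703)
6^2 ≡ 6^2 = 36 ≡ 36 (mod 703)
6^4 ≡ 36^2 = 1296 ≡ 593 (mod 703)
6^8 ≡ 593^2 = 351649 ≡ 149 (mod 703)
6^16 ≡ 149^2 = 22201 ≡ 408 (mod 703)
6^32 ≡ 408^2 = 166464 ≡ 556 (mod 703)
6^64 ≡ 556^2 = 309136 ≡ 519 (mod 703)
6^128 ≡ 519^2 = 269361 ≡ 112 (mod 703)
6^256 ≡ 112^2 = 12544 ≡ 593 (mod 703)
351 = 256 + 64 + 16 + 8 + 4 + 2 + 1 in binary powers of 2.
So 6^351 ≡ 593 · 519 · 408 · 149 · 593 · 36 · 6 ≡ 438 (mod 703).
Squaring chain: 438; never reaches −1, so base 6 is a Miller–Rabin witness that 703 is composite.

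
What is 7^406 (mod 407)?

81

7^1 ≡ 7 (mod 407)
7^2 ≡ 7^2 = 49 ≡ 49 (mod 407)
7^4 ≡ 49^2 = 2401 ≡ 366 (mod 407)
7^8 ≡ 366^2 = 133956 ≡ 53 (mod 407)
7^16 ≡ 53^2 = 2809 ≡ 367 (mod 407)
7^32 ≡ 367^2 = 134689 ≡ 379 (mod 407)
7^64 ≡ 379^2 = 143641 ≡ 377 (mod 407)
7^128 ≡ 377^2 = 142129 ≡ 86 (mod 407)
7^256 ≡ 86^2 = 7396 ≡ 70 (mod 407)
406 = 256 + 128 + 16 + 4 + 2 in binary powers of 2.
So 7^406 ≡ 70 · 86 · 367 · 366 · 49 ≡ 81 (mod 407).
Since 81 ≠ 1, base 7 is a Fermat witness: 407 is composite.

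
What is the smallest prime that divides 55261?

55261 is odd.
Digit sum 19, not divisible by 3.
Ends in 1: not divisible by 5.
7: 55261 = 7·7894 + 3
11: 55261 = 11·5023 + 8
13: 55261 = 13·4250 + 11
17: 55261 = 17·3250 + 11
19: 55261 = 19·2908 + 9
23: 55261 = 23·2402 + 15
29: 55261 = 29·1905 + 16
31: 55261 = 31·1782 + 19
37: 55261 = 37·1493 + 20
41: 55261 = 41·1347 + 34
43: 55261 = 43·1285 + 6
47: 55261 = 47·1175 + 36
53: 55261 = 53·1042 + 35
59: 55261 = 59·936 + 37
61: 55261 = 61·905 + 56
67: 55261 = 67·824 + 53
71: 55261 = 71·778 + 23
73: 55261 = 73·757

73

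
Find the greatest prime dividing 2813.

2813 = 29 · 97
97 is prime.
So 2813 = 29 · 97; the largest prime factor is 97.

97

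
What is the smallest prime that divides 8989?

89

8989 is odd.
Digit sum 34, not divisible by 3.
Ends in 9: not divisible by 5.
7: 8989 = 7·1284 + 1
11: 8989 = 11·817 + 2
13: 8989 = 13·691 + 6
17: 8989 = 17·528 + 13
19: 8989 = 19·473 + 2
23: 8989 = 23·390 + 19
29: 8989 = 29·309 + 28
31: 8989 = 31·289 + 30
37: 8989 = 37·242 + 35
41: 8989 = 41·219 + 10
43: 8989 = 43·209 + 2
47: 8989 = 47·191 + 12
53: 8989 = 53·169 + 32
59: 8989 = 59·152 + 21
61: 8989 = 61·147 + 22
67: 8989 = 67·134 + 11
71: 8989 = 71·126 + 43
73: 8989 = 73·123 + 10
79: 8989 = 79·113 + 62
83: 8989 = 83·108 + 25
89: 8989 = 89·101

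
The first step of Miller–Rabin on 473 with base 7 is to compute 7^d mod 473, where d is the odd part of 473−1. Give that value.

473 − 1 = 472 = 2^3 · 59, so d = 59.
7^1 ≡ 7 (mod 473)
7^2 ≡ 7^2 = 49 ≡ 49 (mod 473)
7^4 ≡ 49^2 = 2401 ≡ 36 (mod 473)
7^8 ≡ 36^2 = 1296 ≡ 350 (mod 473)
7^16 ≡ 350^2 = 122500 ≡ 466 (mod 473)
7^32 ≡ 466^2 = 217156 ≡ 49 (mod 473)
59 = 32 + 16 + 8 + 2 + 1 in binary powers of 2.
So 7^59 ≡ 49 · 466 · 350 · 49 · 7 ≡ 338 (mod 473).
Squaring chain: 338 → 251 → 92; never reaches −1, so base 7 is a Miller–Rabin witness that 473 is composite.

338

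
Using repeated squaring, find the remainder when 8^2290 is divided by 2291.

8^1 ≡ 8 (mod 2291)
8^2 ≡ 8^2 = 64 ≡ 64 (mod 2291)
8^4 ≡ 64^2 = 4096 ≡ 1805 (mod 2291)
8^8 ≡ 1805^2 = 3258025 ≡ 223 (mod 2291)
8^16 ≡ 223^2 = 49729 ≡ 1618 (mod 2291)
8^32 ≡ 1618^2 = 2617924 ≡ 1602 (mod 2291)
8^64 ≡ 1602^2 = 2566404 ≡ 484 (mod 2291)
8^128 ≡ 484^2 = 234256 ≡ 574 (mod 2291)
8^256 ≡ 574^2 = 329476 ≡ 1863 (mod 2291)
8^512 ≡ 1863^2 = 3470769 ≡ 2195 (mod 2291)
8^1024 ≡ 2195^2 = 4818025 ≡ 52 (mod 2291)
8^2048 ≡ 52^2 = 2704 ≡ 413 (mod 2291)
2290 = 2048 + 128 + 64 + 32 + 16 + 2 in binary powers of 2.
So 8^2290 ≡ 413 · 574 · 484 · 1602 · 1618 · 64 ≡ 2039 (mod 2291).
Since 2039 ≠ 1, base 8 is a Fermat witness: 2291 is composite.

2039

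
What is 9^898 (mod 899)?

545

9^1 ≡ 9 (mod 899)
9^2 ≡ 9^2 = 81 ≡ 81 (mod 899)
9^4 ≡ 81^2 = 6561 ≡ 268 (mod 899)
9^8 ≡ 268^2 = 71824 ≡ 803 (mod 899)
9^16 ≡ 803^2 = 644809 ≡ 226 (mod 899)
9^32 ≡ 226^2 = 51076 ≡ 732 (mod 899)
9^64 ≡ 732^2 = 535824 ≡ 20 (mod 899)
9^128 ≡ 20^2 = 400 ≡ 400 (mod 899)
9^256 ≡ 400^2 = 160000 ≡ 877 (mod 899)
9^512 ≡ 877^2 = 769129 ≡ 484 (mod 899)
898 = 512 + 256 + 128 + 2 in binary powers of 2.
So 9^898 ≡ 484 · 877 · 400 · 81 ≡ 545 (mod 899).
Since 545 ≠ 1, base 9 is a Fermat witness: 899 is composite.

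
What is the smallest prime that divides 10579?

71

10579 is odd.
Digit sum 22, not divisible by 3.
Ends in 9: not divisible by 5.
7: 10579 = 7·1511 + 2
11: 10579 = 11·961 + 8
13: 10579 = 13·813 + 10
17: 10579 = 17·622 + 5
19: 10579 = 19·556 + 15
23: 10579 = 23·459 + 22
29: 10579 = 29·364 + 23
31: 10579 = 31·341 + 8
37: 10579 = 37·285 + 34
41: 10579 = 41·258 + 1
43: 10579 = 43·246 + 1
47: 10579 = 47·225 + 4
53: 10579 = 53·199 + 32
59: 10579 = 59·179 + 18
61: 10579 = 61·173 + 26
67: 10579 = 67·157 + 60
71: 10579 = 71·149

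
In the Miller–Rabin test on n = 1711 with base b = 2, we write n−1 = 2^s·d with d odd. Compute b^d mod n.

549

1711 − 1 = 1710 = 2^1 · 855, so d = 855.
2^1 ≡ 2 (mod 1711)
2^2 ≡ 2^2 = 4 ≡ 4 (mod 1711)
2^4 ≡ 4^2 = 16 ≡ 16 (mod 1711)
2^8 ≡ 16^2 = 256 ≡ 256 (mod 1711)
2^16 ≡ 256^2 = 65536 ≡ 518 (mod 1711)
2^32 ≡ 518^2 = 268324 ≡ 1408 (mod 1711)
2^64 ≡ 1408^2 = 1982464 ≡ 1126 (mod 1711)
2^128 ≡ 1126^2 = 1267876 ≡ 25 (mod 1711)
2^256 ≡ 25^2 = 625 ≡ 625 (mod 1711)
2^512 ≡ 625^2 = 390625 ≡ 517 (mod 1711)
855 = 512 + 256 + 64 + 16 + 4 + 2 + 1 in binary powers of 2.
So 2^855 ≡ 517 · 625 · 1126 · 518 · 16 · 4 · 2 ≡ 549 (mod 1711).
Squaring chain: 549; never reaches −1, so base 2 is a Miller–Rabin witness that 1711 is composite.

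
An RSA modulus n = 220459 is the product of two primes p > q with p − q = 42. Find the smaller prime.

449

Since p = q + 42, we have 220459 = q(q + 42), so q² + 42q − 220459 = 0.
Discriminant: 42² + 4·220459 = 1764 + 881836 = 883600; √883600 = 940.
q = (−42 + 940)/2 = 449, and p = q + 42 = 491.
Check: 449 · 491 = 220459.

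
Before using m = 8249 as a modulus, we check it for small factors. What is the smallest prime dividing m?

73

8249 is odd.
Digit sum 23, not divisible by 3.
Ends in 9: not divisible by 5.
7: 8249 = 7·1178 + 3
11: 8249 = 11·749 + 10
13: 8249 = 13·634 + 7
17: 8249 = 17·485 + 4
19: 8249 = 19·434 + 3
23: 8249 = 23·358 + 15
29: 8249 = 29·284 + 13
31: 8249 = 31·266 + 3
37: 8249 = 37·222 + 35
41: 8249 = 41·201 + 8
43: 8249 = 43·191 + 36
47: 8249 = 47·175 + 24
53: 8249 = 53·155 + 34
59: 8249 = 59·139 + 48
61: 8249 = 61·135 + 14
67: 8249 = 67·123 + 8
71: 8249 = 71·116 + 13
73: 8249 = 73·113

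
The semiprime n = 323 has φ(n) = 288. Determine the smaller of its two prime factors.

17

φ(n) = (p−1)(q−1) = n − (p+q) + 1, so p + q = 323 − 288 + 1 = 36.
p and q are the roots of t² − 36t + 323 = 0.
Discriminant: 36² − 4·323 = 1296 − 1292 = 4; √4 = 2.
q = (36 − 2)/2 = 17, p = (36 + 2)/2 = 19.
Check: 17 · 19 = 323.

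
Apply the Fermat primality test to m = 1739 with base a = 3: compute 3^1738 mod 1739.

1070

3^1 ≡ 3 (mod 1739)
3^2 ≡ 3^2 = 9 ≡ 9 (mod 1739)
3^4 ≡ 9^2 = 81 ≡ 81 (mod 1739)
3^8 ≡ 81^2 = 6561 ≡ 1344 (mod 1739)
3^16 ≡ 1344^2 = 1806336 ≡ 1254 (mod 1739)
3^32 ≡ 1254^2 = 1572516 ≡ 460 (mod 1739)
3^64 ≡ 460^2 = 211600 ≡ 1181 (mod 1739)
3^128 ≡ 1181^2 = 1394761 ≡ 83 (mod 1739)
3^256 ≡ 83^2 = 6889 ≡ 1672 (mod 1739)
3^512 ≡ 1672^2 = 2795584 ≡ 1011 (mod 1739)
3^1024 ≡ 1011^2 = 1022121 ≡ 1328 (mod 1739)
1738 = 1024 + 512 + 128 + 64 + 8 + 2 in binary powers of 2.
So 3^1738 ≡ 1328 · 1011 · 83 · 1181 · 1344 · 9 ≡ 1070 (mod 1739).
Since 1070 ≠ 1, base 3 is a Fermat witness: 1739 is composite.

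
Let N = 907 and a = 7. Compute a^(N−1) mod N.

7^1 ≡ 7 (mod 907)
7^2 ≡ 7^2 = 49 ≡ 49 (mod 907)
7^4 ≡ 49^2 = 2401 ≡ 587 (mod 907)
7^8 ≡ 587^2 = 344569 ≡ 816 (mod 907)
7^16 ≡ 816^2 = 665856 ≡ 118 (mod 907)
7^32 ≡ 118^2 = 13924 ≡ 319 (mod 907)
7^64 ≡ 319^2 = 101761 ≡ 177 (mod 907)
7^128 ≡ 177^2 = 31329 ≡ 491 (mod 907)
7^256 ≡ 491^2 = 241081 ≡ 726 (mod 907)
7^512 ≡ 726^2 = 527076 ≡ 109 (mod 907)
906 = 512 + 256 + 128 + 8 + 2 in binary powers of 2.
So 7^906 ≡ 109 · 726 · 491 · 816 · 49 ≡ 1 (mod 907).
Since the result is 1, base 7 gives no evidence that 907 is composite.

1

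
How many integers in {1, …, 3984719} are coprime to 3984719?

3907456

Factor: 3984719 = 113 · 179 · 197.
φ(3984719) = (113−1) · (179−1) · (197−1) = 112 · 178 · 196 = 3907456.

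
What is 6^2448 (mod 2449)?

6^1 ≡ 6 (mod 2449)
6^2 ≡ 6^2 = 36 ≡ 36 (mod 2449)
6^4 ≡ 36^2 = 1296 ≡ 1296 (mod 2449)
6^8 ≡ 1296^2 = 1679616 ≡ 2051 (mod 2449)
6^16 ≡ 2051^2 = 4206601 ≡ 1668 (mod 2449)
6^32 ≡ 1668^2 = 2782224 ≡ 160 (mod 2449)
6^64 ≡ 160^2 = 25600 ≡ 1110 (mod 2449)
6^128 ≡ 1110^2 = 1232100 ≡ 253 (mod 2449)
6^256 ≡ 253^2 = 64009 ≡ 335 (mod 2449)
6^512 ≡ 335^2 = 112225 ≡ 2020 (mod 2449)
6^1024 ≡ 2020^2 = 4080400 ≡ 366 (mod 2449)
6^2048 ≡ 366^2 = 133956 ≡ 1710 (mod 2449)
2448 = 2048 + 256 + 128 + 16 in binary powers of 2.
So 6^2448 ≡ 1710 · 335 · 253 · 1668 ≡ 1365 (mod 2449).
Since 1365 ≠ 1, base 6 is a Fermat witness: 2449 is composite.

1365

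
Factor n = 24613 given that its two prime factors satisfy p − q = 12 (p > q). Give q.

151

Since p = q + 12, we have 24613 = q(q + 12), so q² + 12q − 24613 = 0.
Discriminant: 12² + 4·24613 = 144 + 98452 = 98596; √98596 = 314.
q = (−12 + 314)/2 = 151, and p = q + 12 = 163.
Check: 151 · 163 = 24613.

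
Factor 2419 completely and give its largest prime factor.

59

2419 = 41 · 59
59 is prime.
So 2419 = 41 · 59; the largest prime factor is 59.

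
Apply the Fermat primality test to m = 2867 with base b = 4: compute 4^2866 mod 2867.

4^1 ≡ 4 (mod 2867)
4^2 ≡ 4^2 = 16 ≡ 16 (mod 2867)
4^4 ≡ 16^2 = 256 ≡ 256 (mod 2867)
4^8 ≡ 256^2 = 65536 ≡ 2462 (mod 2867)
4^16 ≡ 2462^2 = 6061444 ≡ 606 (mod 2867)
4^32 ≡ 606^2 = 367236 ≡ 260 (mod 2867)
4^64 ≡ 260^2 = 67600 ≡ 1659 (mod 2867)
4^128 ≡ 1659^2 = 2752281 ≡ 2828 (mod 2867)
4^256 ≡ 2828^2 = 7997584 ≡ 1521 (mod 2867)
4^512 ≡ 1521^2 = 2313441 ≡ 2639 (mod 2867)
4^1024 ≡ 2639^2 = 6964321 ≡ 378 (mod 2867)
4^2048 ≡ 378^2 = 142884 ≡ 2401 (mod 2867)
2866 = 2048 + 512 + 256 + 32 + 16 + 2 in binary powers of 2.
So 4^2866 ≡ 2401 · 2639 · 1521 · 260 · 606 · 16 ≡ 972 (mod 2867).
Since 972 ≠ 1, base 4 is a Fermat witness: 2867 is composite.

972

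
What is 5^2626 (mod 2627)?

5^1 ≡ 5 (mod 2627)
5^2 ≡ 5^2 = 25 ≡ 25 (mod 2627)
5^4 ≡ 25^2 = 625 ≡ 625 (mod 2627)
5^8 ≡ 625^2 = 390625 ≡ 1829 (mod 2627)
5^16 ≡ 1829^2 = 3345241 ≡ 1070 (mod 2627)
5^32 ≡ 1070^2 = 1144900 ≡ 2155 (mod 2627)
5^64 ≡ 2155^2 = 4644025 ≡ 2116 (mod 2627)
5^128 ≡ 2116^2 = 4477456 ≡ 1048 (mod 2627)
5^256 ≡ 1048^2 = 1098304 ≡ 218 (mod 2627)
5^512 ≡ 218^2 = 47524 ≡ 238 (mod 2627)
5^1024 ≡ 238^2 = 56644 ≡ 1477 (mod 2627)
5^2048 ≡ 1477^2 = 2181529 ≡ 1119 (mod 2627)
2626 = 2048 + 512 + 64 + 2 in binary powers of 2.
So 5^2626 ≡ 1119 · 238 · 2116 · 25 ≡ 928 (mod 2627).
Since 928 ≠ 1, base 5 is a Fermat witness: 2627 is composite.

928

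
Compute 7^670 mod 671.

7^1 ≡ 7 (mod 671)
7^2 ≡ 7^2 = 49 ≡ 49 (mod 671)
7^4 ≡ 49^2 = 2401 ≡ 388 (mod 671)
7^8 ≡ 388^2 = 150544 ≡ 240 (mod 671)
7^16 ≡ 240^2 = 57600 ≡ 565 (mod 671)
7^32 ≡ 565^2 = 319225 ≡ 500 (mod 671)
7^64 ≡ 500^2 = 250000 ≡ 388 (mod 671)
7^128 ≡ 388^2 = 150544 ≡ 240 (mod 671)
7^256 ≡ 240^2 = 57600 ≡ 565 (mod 671)
7^512 ≡ 565^2 = 319225 ≡ 500 (mod 671)
670 = 512 + 128 + 16 + 8 + 4 + 2 in binary powers of 2.
So 7^670 ≡ 500 · 240 · 565 · 240 · 388 · 49 ≡ 353 (mod 671).
Since 353 ≠ 1, base 7 is a Fermat witness: 671 is composite.

353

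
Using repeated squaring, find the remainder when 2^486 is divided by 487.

2^1 ≡ 2 (mod 487)
2^2 ≡ 2^2 = 4 ≡ 4 (mod 487)
2^4 ≡ 4^2 = 16 ≡ 16 (mod 487)
2^8 ≡ 16^2 = 256 ≡ 256 (mod 487)
2^16 ≡ 256^2 = 65536 ≡ 278 (mod 487)
2^32 ≡ 278^2 = 77284 ≡ 338 (mod 487)
2^64 ≡ 338^2 = 114244 ≡ 286 (mod 487)
2^128 ≡ 286^2 = 81796 ≡ 467 (mod 487)
2^256 ≡ 467^2 = 218089 ≡ 400 (mod 487)
486 = 256 + 128 + 64 + 32 + 4 + 2 in binary powers of 2.
So 2^486 ≡ 400 · 467 · 286 · 338 · 16 · 4 ≡ 1 (mod 487).
Since the result is 1, base 2 gives no evidence that 487 is composite.

1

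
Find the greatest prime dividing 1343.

1343 = 17 · 79
79 is prime.
So 1343 = 17 · 79; the largest prime factor is 79.

79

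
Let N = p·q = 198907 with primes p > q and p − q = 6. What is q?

443

Since p = q + 6, we have 198907 = q(q + 6), so q² + 6q − 198907 = 0.
Discriminant: 6² + 4·198907 = 36 + 795628 = 795664; √795664 = 892.
q = (−6 + 892)/2 = 443, and p = q + 6 = 449.
Check: 443 · 449 = 198907.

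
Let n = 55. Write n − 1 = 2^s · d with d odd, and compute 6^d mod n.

41

55 − 1 = 54 = 2^1 · 27, so d = 27.
6^1 ≡ 6 (mod 55)
6^2 ≡ 6^2 = 36 ≡ 36 (mod 55)
6^4 ≡ 36^2 = 1296 ≡ 31 (mod 55)
6^8 ≡ 31^2 = 961 ≡ 26 (mod 55)
6^16 ≡ 26^2 = 676 ≡ 16 (mod 55)
27 = 16 + 8 + 2 + 1 in binary powers of 2.
So 6^27 ≡ 16 · 26 · 36 · 6 ≡ 41 (mod 55).
Squaring chain: 41; never reaches −1, so base 6 is a Miller–Rabin witness that 55 is composite.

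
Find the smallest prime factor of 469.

469 is odd.
Digit sum 19, not divisible by 3.
Ends in 9: not divisible by 5.
7: 469 = 7·67

7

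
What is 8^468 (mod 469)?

8^1 ≡ 8 (mod 469)
8^2 ≡ 8^2 = 64 ≡ 64 (mod 469)
8^4 ≡ 64^2 = 4096 ≡ 344 (mod 469)
8^8 ≡ 344^2 = 118336 ≡ 148 (mod 469)
8^16 ≡ 148^2 = 21904 ≡ 330 (mod 469)
8^32 ≡ 330^2 = 108900 ≡ 92 (mod 469)
8^64 ≡ 92^2 = 8464 ≡ 22 (mod 469)
8^128 ≡ 22^2 = 484 ≡ 15 (mod 469)
8^256 ≡ 15^2 = 225 ≡ 225 (mod 469)
468 = 256 + 128 + 64 + 16 + 4 in binary powers of 2.
So 8^468 ≡ 225 · 15 · 22 · 330 · 344 ≡ 442 (mod 469).
Since 442 ≠ 1, base 8 is a Fermat witness: 469 is composite.

442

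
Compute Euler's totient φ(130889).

Factor: 130889 = 11 · 73 · 163.
φ(130889) = (11−1) · (73−1) · (163−1) = 10 · 72 · 162 = 116640.

116640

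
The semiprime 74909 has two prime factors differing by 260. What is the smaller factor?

Since p = q + 260, we have 74909 = q(q + 260), so q² + 260q − 74909 = 0.
Discriminant: 260² + 4·74909 = 67600 + 299636 = 367236; √367236 = 606.
q = (−260 + 606)/2 = 173, and p = q + 260 = 433.
Check: 173 · 433 = 74909.

173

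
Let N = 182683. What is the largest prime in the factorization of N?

182683 = 31 · 5893
5893 = 71 · 83
83 is prime.
So 182683 = 31 · 71 · 83; the largest prime factor is 83.

83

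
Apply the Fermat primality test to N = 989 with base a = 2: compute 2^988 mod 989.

2^1 ≡ 2 (mod 989)
2^2 ≡ 2^2 = 4 ≡ 4 (mod 989)
2^4 ≡ 4^2 = 16 ≡ 16 (mod 989)
2^8 ≡ 16^2 = 256 ≡ 256 (mod 989)
2^16 ≡ 256^2 = 65536 ≡ 262 (mod 989)
2^32 ≡ 262^2 = 68644 ≡ 403 (mod 989)
2^64 ≡ 403^2 = 162409 ≡ 213 (mod 989)
2^128 ≡ 213^2 = 45369 ≡ 864 (mod 989)
2^256 ≡ 864^2 = 746496 ≡ 790 (mod 989)
2^512 ≡ 790^2 = 624100 ≡ 41 (mod 989)
988 = 512 + 256 + 128 + 64 + 16 + 8 + 4 in binary powers of 2.
So 2^988 ≡ 41 · 790 · 864 · 213 · 262 · 256 · 16 ≡ 213 (mod 989).
Since 213 ≠ 1, base 2 is a Fermat witness: 989 is composite.

213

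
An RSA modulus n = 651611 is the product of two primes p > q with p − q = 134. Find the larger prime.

Since p = q + 134, we have 651611 = q(q + 134), so q² + 134q − 651611 = 0.
Discriminant: 134² + 4·651611 = 17956 + 2606444 = 2624400; √2624400 = 1620.
q = (−134 + 1620)/2 = 743, and p = q + 134 = 877.
Check: 743 · 877 = 651611.

877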